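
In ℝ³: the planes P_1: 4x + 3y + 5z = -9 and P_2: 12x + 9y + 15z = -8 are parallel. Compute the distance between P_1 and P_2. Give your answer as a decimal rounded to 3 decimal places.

0.896

Rescale P_2 by 1/3: 4x + 3y + 5z = -8/3. Then distance = |-9 − (-8/3)| / √50 ≈ 0.896.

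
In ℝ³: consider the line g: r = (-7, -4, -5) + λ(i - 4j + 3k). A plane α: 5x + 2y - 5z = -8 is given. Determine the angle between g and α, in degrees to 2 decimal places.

sin θ = |n·v| / (|n||v|) = |-18| / (√54 · √26) = 0.48038.
θ ≈ 28.71°.

28.71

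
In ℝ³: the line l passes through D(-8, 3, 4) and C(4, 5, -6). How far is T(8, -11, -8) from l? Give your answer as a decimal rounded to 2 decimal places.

16.46

A direction vector for l is C − D = (12, 2, -10).
Taking (-8, 3, 4) on l with direction v = (12, 2, -10): w = T − (-8, 3, 4) = (16, -14, -12), and w × v = (164, 16, 200).
Distance = |w × v| / |v| = √67152 / √248 ≈ 16.46.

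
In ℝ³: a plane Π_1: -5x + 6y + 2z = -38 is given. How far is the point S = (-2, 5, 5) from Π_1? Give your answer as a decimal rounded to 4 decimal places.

n·S − d = (-5)·(-2) + (6)·(5) + (2)·(5) − (-38) = 88; |n| = √65.
Distance = |88| / √65 = 88/√65 ≈ 10.9151.

10.9151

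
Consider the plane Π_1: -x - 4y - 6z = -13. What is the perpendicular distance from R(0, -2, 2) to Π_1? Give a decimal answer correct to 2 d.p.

1.24

n·R − d = (-1)·(0) + (-4)·(-2) + (-6)·(2) − (-13) = 9; |n| = √53.
Distance = |9| / √53 = 9/√53 ≈ 1.24.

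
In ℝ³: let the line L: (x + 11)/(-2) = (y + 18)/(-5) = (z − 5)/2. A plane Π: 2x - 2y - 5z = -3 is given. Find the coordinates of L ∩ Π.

(-7, -8, 1)

L has direction (-2, -5, 2) through (-11, -18, 5).
Substitute r = (-11, -18, 5) + t(-2, -5, 2) into the plane: -11 + (-4)t = -3, so t = -2.
Intersection: (-11, -18, 5) + (-2)·(-2, -5, 2) = (-7, -8, 1).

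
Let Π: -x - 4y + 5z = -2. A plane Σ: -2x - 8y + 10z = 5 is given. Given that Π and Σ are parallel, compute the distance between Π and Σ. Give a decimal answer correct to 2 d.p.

Rescale Σ by 1/2: -x - 4y + 5z = 5/2. Then distance = |-2 − (5/2)| / √42 ≈ 0.69.

0.69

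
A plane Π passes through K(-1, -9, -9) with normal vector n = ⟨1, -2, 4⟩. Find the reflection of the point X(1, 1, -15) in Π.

(5, -7, 1)

Π: n·r = n·K gives x - 2y + 4z = -19.
λ = (n·X − d)/|n|² = (-61 − (-19))/21 = -2.
Reflection = X − 2λn = (1, 1, -15) − (-4)·(1, -2, 4) = (5, -7, 1).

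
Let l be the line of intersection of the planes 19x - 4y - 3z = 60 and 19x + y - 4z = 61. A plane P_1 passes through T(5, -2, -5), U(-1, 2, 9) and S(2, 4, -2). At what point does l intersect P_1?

Direction of l: (19, -4, -3) × (19, 1, -4) = (19, 19, 95).
A point on l: solving the two plane equations with x = 7 gives (7, 4, 19).
TU = (-6, 4, 14), TS = (-3, 6, 3); a normal to P_1 is TU × TS = (-72, -24, -24).
Using T: P_1 has equation -72x - 24y - 24z = -192.
Substitute r = (7, 4, 19) + t(19, 19, 95) into the plane: -1056 + (-4104)t = -192, so t = -4/19.
Intersection: (7, 4, 19) + (-4/19)·(19, 19, 95) = (3, 0, -1).

(3, 0, -1)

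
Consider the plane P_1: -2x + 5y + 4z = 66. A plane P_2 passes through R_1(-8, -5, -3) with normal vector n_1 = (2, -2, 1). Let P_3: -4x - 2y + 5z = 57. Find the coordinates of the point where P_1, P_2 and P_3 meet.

(-5, 4, 9)

P_2: n_1·r = n_1·R_1 gives 2x - 2y + z = -9.
Solving the 3×3 linear system -2x + 5y + 4z = 66, 2x - 2y + z = -9, -4x - 2y + 5z = 57 (e.g. by elimination or Cramer's rule, determinant = -102) gives (-5, 4, 9).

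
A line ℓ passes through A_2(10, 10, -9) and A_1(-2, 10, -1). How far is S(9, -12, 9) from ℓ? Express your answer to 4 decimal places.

A direction vector for ℓ is A_1 − A_2 = (-12, 0, 8).
Taking (10, 10, -9) on ℓ with direction v = (-12, 0, 8): w = S − (10, 10, -9) = (-1, -22, 18), and w × v = (-176, -208, -264).
Distance = |w × v| / |v| = √143936 / √208 ≈ 26.3059.

26.3059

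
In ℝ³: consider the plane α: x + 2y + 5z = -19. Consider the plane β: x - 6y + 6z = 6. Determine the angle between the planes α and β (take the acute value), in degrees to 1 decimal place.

66.0

cos θ = |n₁·n₂| / (|n₁||n₂|) = |19| / (√30 · √73).
θ = arccos(0.40601) ≈ 66.0°.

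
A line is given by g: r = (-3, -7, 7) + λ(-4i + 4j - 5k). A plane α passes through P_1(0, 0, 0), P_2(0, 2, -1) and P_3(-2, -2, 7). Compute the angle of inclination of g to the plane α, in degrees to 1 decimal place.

P_1P_2 = (0, 2, -1), P_1P_3 = (-2, -2, 7); a normal to α is P_1P_2 × P_1P_3 = (12, 2, 4).
Using P_1: α has equation 12x + 2y + 4z = 0.
sin θ = |n·v| / (|n||v|) = |-60| / (√164 · √57) = 0.62057.
θ ≈ 38.4°.

38.4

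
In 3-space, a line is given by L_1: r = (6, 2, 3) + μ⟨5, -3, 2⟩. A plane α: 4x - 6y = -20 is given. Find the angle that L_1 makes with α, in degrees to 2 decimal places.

58.74

sin θ = |n·v| / (|n||v|) = |38| / (√52 · √38) = 0.85485.
θ ≈ 58.74°.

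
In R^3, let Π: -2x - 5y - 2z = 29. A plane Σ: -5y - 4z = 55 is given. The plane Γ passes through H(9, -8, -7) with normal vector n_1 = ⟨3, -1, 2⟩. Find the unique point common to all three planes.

Γ: n_1·r = n_1·H gives 3x - y + 2z = 21.
Solving the 3×3 linear system -2x - 5y - 2z = 29, -5y - 4z = 55, 3x - y + 2z = 21 (e.g. by elimination or Cramer's rule, determinant = 58) gives (8, -7, -5).

(8, -7, -5)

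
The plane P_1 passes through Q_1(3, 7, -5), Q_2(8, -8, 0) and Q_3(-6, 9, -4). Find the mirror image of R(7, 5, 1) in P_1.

Q_1Q_2 = (5, -15, 5), Q_1Q_3 = (-9, 2, 1); a normal to P_1 is Q_1Q_2 × Q_1Q_3 = (-25, -50, -125).
Using Q_1: P_1 has equation -25x - 50y - 125z = 200.
λ = (n·R − d)/|n|² = (-550 − 200)/18750 = -1/25.
Reflection = R − 2λn = (7, 5, 1) − (-2/25)·(-25, -50, -125) = (5, 1, -9).

(5, 1, -9)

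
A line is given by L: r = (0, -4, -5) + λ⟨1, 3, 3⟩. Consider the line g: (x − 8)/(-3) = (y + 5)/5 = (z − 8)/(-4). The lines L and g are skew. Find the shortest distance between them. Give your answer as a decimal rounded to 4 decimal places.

0.9409

g has direction (-3, 5, -4) through (8, -5, 8).
Common perpendicular direction n = (1, 3, 3) × (-3, 5, -4) = (-27, -5, 14).
With w = (8, -5, 8) − (0, -4, -5) = (8, -1, 13), w · n = -29.
Distance = |w · n| / |n| = |-29| / √950 ≈ 0.9409.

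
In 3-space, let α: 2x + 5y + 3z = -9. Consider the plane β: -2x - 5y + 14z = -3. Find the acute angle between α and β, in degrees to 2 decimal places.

cos θ = |n₁·n₂| / (|n₁||n₂|) = |13| / (√38 · √225).
θ = arccos(0.14059) ≈ 81.92°.

81.92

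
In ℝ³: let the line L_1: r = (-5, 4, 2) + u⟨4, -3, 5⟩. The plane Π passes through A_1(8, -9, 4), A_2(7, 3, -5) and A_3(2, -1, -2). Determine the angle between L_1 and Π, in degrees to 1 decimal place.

18.1

A_1A_2 = (-1, 12, -9), A_1A_3 = (-6, 8, -6); a normal to Π is A_1A_2 × A_1A_3 = (0, 48, 64).
Using A_1: Π has equation 48y + 64z = -176.
sin θ = |n·v| / (|n||v|) = |176| / (√6400 · √50) = 0.31113.
θ ≈ 18.1°.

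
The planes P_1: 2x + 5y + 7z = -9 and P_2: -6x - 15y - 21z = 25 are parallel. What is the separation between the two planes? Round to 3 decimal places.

0.075

Rescale P_2 by 1/(-3): 2x + 5y + 7z = -25/3. Then distance = |-9 − (-25/3)| / √78 ≈ 0.075.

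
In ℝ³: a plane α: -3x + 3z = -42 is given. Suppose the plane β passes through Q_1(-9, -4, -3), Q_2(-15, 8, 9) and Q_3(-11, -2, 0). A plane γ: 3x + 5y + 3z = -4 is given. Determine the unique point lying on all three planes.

(3, 4, -11)

Q_1Q_2 = (-6, 12, 12), Q_1Q_3 = (-2, 2, 3); a normal to β is Q_1Q_2 × Q_1Q_3 = (12, -6, 12).
Using Q_1: β has equation 12x - 6y + 12z = -120.
Solving the 3×3 linear system -3x + 3z = -42, 12x - 6y + 12z = -120, 3x + 5y + 3z = -4 (e.g. by elimination or Cramer's rule, determinant = 468) gives (3, 4, -11).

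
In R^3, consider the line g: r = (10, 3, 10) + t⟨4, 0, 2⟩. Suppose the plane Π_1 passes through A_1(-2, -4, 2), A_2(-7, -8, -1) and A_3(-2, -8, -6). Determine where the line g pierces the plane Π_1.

A_1A_2 = (-5, -4, -3), A_1A_3 = (0, -4, -8); a normal to Π_1 is A_1A_2 × A_1A_3 = (20, -40, 20).
Using A_1: Π_1 has equation 20x - 40y + 20z = 160.
Substitute r = (10, 3, 10) + t(4, 0, 2) into the plane: 280 + 120t = 160, so t = -1.
Intersection: (10, 3, 10) + (-1)·(4, 0, 2) = (6, 3, 8).

(6, 3, 8)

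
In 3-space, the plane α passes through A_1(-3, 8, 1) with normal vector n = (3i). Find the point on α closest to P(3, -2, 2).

α: n·r = n·A_1 gives 3x = -9.
Foot = P − λn with λ = (n·P − d)/|n|² = (9 − (-9))/9 = 2.
Foot = (3, -2, 2) − 2·(3, 0, 0) = (-3, -2, 2).

(-3, -2, 2)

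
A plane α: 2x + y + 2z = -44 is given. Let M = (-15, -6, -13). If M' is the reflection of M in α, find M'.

λ = (n·M − d)/|n|² = (-62 − (-44))/9 = -2.
Reflection = M − 2λn = (-15, -6, -13) − (-4)·(2, 1, 2) = (-7, -2, -5).

(-7, -2, -5)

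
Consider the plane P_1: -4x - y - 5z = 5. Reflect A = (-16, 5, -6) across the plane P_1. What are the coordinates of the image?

(0, 9, 14)

λ = (n·A − d)/|n|² = (89 − 5)/42 = 2.
Reflection = A − 2λn = (-16, 5, -6) − 4·(-4, -1, -5) = (0, 9, 14).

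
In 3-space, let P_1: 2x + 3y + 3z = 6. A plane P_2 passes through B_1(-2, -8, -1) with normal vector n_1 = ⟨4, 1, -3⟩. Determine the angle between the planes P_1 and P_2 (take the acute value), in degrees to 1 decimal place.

85.2

P_2: n_1·r = n_1·B_1 gives 4x + y - 3z = -13.
cos θ = |n₁·n₂| / (|n₁||n₂|) = |2| / (√22 · √26).
θ = arccos(0.08362) ≈ 85.2°.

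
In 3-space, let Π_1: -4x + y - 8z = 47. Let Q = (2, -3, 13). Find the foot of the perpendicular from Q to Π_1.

(-6, -1, -3)

Foot = Q − λn with λ = (n·Q − d)/|n|² = (-115 − 47)/81 = -2.
Foot = (2, -3, 13) − (-2)·(-4, 1, -8) = (-6, -1, -3).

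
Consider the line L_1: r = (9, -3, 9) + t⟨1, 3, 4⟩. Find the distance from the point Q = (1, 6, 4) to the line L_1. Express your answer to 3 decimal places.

13.037

Taking (9, -3, 9) on L_1 with direction v = (1, 3, 4): w = Q − (9, -3, 9) = (-8, 9, -5), and w × v = (51, 27, -33).
Distance = |w × v| / |v| = √4419 / √26 ≈ 13.037.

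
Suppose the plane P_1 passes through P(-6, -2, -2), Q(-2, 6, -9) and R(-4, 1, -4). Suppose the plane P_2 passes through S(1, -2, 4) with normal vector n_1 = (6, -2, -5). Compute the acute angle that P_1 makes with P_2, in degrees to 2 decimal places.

28.79

PQ = (4, 8, -7), PR = (2, 3, -2); a normal to P_1 is PQ × PR = (5, -6, -4).
Using P: P_1 has equation 5x - 6y - 4z = -10.
P_2: n_1·r = n_1·S gives 6x - 2y - 5z = -10.
cos θ = |n₁·n₂| / (|n₁||n₂|) = |62| / (√77 · √65).
θ = arccos(0.87637) ≈ 28.79°.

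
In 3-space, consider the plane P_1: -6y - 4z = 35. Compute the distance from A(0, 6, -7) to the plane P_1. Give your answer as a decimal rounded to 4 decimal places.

n·A − d = (0)·(0) + (-6)·(6) + (-4)·(-7) − 35 = -43; |n| = √52.
Distance = |-43| / √52 = 43/√52 ≈ 5.9630.

5.9630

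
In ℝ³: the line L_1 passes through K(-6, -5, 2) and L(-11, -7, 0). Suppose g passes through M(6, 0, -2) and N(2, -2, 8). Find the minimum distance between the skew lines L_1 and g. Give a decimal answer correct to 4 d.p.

A direction vector for L_1 is L − K = (-5, -2, -2).
A direction vector for g is N − M = (-4, -2, 10).
Common perpendicular direction n = (-5, -2, -2) × (-4, -2, 10) = (-24, 58, 2).
With w = (6, 0, -2) − (-6, -5, 2) = (12, 5, -4), w · n = -6.
Distance = |w · n| / |n| = |-6| / √3944 ≈ 0.0955.

0.0955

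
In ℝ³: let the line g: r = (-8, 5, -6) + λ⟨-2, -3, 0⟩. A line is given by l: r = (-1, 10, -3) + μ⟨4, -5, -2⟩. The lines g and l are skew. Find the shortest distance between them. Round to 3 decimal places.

3.801

Common perpendicular direction n = (-2, -3, 0) × (4, -5, -2) = (6, -4, 22).
With w = (-1, 10, -3) − (-8, 5, -6) = (7, 5, 3), w · n = 88.
Distance = |w · n| / |n| = |88| / √536 ≈ 3.801.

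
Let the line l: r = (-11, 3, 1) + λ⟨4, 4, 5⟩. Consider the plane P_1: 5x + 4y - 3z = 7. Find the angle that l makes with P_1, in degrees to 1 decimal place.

23.2

sin θ = |n·v| / (|n||v|) = |21| / (√50 · √57) = 0.39337.
θ ≈ 23.2°.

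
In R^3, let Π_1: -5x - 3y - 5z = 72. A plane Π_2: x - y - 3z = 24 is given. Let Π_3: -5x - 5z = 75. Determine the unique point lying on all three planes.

(-5, 1, -10)

Solving the 3×3 linear system -5x - 3y - 5z = 72, x - y - 3z = 24, -5x - 5z = 75 (e.g. by elimination or Cramer's rule, determinant = -60) gives (-5, 1, -10).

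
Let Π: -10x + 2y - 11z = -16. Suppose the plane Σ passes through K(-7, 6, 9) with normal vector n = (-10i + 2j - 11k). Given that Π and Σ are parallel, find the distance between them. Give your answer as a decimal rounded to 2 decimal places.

0.07

Σ: n·r = n·K gives -10x + 2y - 11z = -17.
Same normal n = (-10, 2, -11) with |n| = √225; distance = |-16 − (-17)| / |n| = 1/√225 ≈ 0.07.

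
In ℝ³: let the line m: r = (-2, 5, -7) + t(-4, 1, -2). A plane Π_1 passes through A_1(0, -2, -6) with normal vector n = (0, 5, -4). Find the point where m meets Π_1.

Π_1: n·r = n·A_1 gives 5y - 4z = 14.
Substitute r = (-2, 5, -7) + t(-4, 1, -2) into the plane: 53 + 13t = 14, so t = -3.
Intersection: (-2, 5, -7) + (-3)·(-4, 1, -2) = (10, 2, -1).

(10, 2, -1)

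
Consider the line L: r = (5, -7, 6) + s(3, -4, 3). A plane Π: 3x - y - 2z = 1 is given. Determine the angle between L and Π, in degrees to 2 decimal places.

sin θ = |n·v| / (|n||v|) = |7| / (√14 · √34) = 0.32084.
θ ≈ 18.71°.

18.71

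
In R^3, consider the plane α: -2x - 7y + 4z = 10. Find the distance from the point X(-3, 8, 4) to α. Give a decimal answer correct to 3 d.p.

5.297

n·X − d = (-2)·(-3) + (-7)·(8) + (4)·(4) − 10 = -44; |n| = √69.
Distance = |-44| / √69 = 44/√69 ≈ 5.297.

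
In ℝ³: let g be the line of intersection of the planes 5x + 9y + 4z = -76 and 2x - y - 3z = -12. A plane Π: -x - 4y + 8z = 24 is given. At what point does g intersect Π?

(-8, -4, 0)

Direction of g: (5, 9, 4) × (2, -1, -3) = (-23, 23, -23).
A point on g: solving the two plane equations with x = -2 gives (-2, -10, 6).
Substitute r = (-2, -10, 6) + t(-23, 23, -23) into the plane: 90 + (-253)t = 24, so t = 6/23.
Intersection: (-2, -10, 6) + (6/23)·(-23, 23, -23) = (-8, -4, 0).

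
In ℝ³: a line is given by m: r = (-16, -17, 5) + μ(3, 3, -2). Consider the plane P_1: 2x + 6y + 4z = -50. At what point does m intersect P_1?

(-4, -5, -3)

Substitute r = (-16, -17, 5) + t(3, 3, -2) into the plane: -114 + 16t = -50, so t = 4.
Intersection: (-16, -17, 5) + 4·(3, 3, -2) = (-4, -5, -3).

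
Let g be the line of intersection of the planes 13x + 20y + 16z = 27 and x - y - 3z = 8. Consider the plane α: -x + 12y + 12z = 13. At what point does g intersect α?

(-1, 6, -5)

Direction of g: (13, 20, 16) × (1, -1, -3) = (-44, 55, -33).
A point on g: solving the two plane equations with x = 15 gives (15, -14, 7).
Substitute r = (15, -14, 7) + t(-44, 55, -33) into the plane: -99 + 308t = 13, so t = 4/11.
Intersection: (15, -14, 7) + (4/11)·(-44, 55, -33) = (-1, 6, -5).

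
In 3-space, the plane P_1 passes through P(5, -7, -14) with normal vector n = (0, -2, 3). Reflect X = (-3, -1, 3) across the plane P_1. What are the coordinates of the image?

(-3, 11, -15)

P_1: n·r = n·P gives -2y + 3z = -28.
λ = (n·X − d)/|n|² = (11 − (-28))/13 = 3.
Reflection = X − 2λn = (-3, -1, 3) − 6·(0, -2, 3) = (-3, 11, -15).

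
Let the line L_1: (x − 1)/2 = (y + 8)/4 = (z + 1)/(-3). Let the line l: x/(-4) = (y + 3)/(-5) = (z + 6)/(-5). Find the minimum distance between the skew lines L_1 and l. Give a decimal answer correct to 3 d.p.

L_1 has direction (2, 4, -3) through (1, -8, -1).
l has direction (-4, -5, -5) through (0, -3, -6).
Common perpendicular direction n = (2, 4, -3) × (-4, -5, -5) = (-35, 22, 6).
With w = (0, -3, -6) − (1, -8, -1) = (-1, 5, -5), w · n = 115.
Distance = |w · n| / |n| = |115| / √1745 ≈ 2.753.

2.753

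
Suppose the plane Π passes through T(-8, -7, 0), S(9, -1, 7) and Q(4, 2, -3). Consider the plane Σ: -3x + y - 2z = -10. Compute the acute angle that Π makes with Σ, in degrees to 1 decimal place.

TS = (17, 6, 7), TQ = (12, 9, -3); a normal to Π is TS × TQ = (-81, 135, 81).
Using T: Π has equation -81x + 135y + 81z = -297.
cos θ = |n₁·n₂| / (|n₁||n₂|) = |216| / (√31347 · √14).
θ = arccos(0.32606) ≈ 71.0°.

71.0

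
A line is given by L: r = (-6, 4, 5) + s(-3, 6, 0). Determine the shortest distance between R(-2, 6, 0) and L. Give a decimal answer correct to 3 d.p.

Taking (-6, 4, 5) on L with direction v = (-3, 6, 0): w = R − (-6, 4, 5) = (4, 2, -5), and w × v = (30, 15, 30).
Distance = |w × v| / |v| = √2025 / √45 ≈ 6.708.

6.708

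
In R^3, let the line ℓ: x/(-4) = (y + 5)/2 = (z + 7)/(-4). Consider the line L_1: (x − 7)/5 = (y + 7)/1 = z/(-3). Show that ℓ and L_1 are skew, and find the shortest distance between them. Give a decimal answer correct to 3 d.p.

1.372

ℓ has direction (-4, 2, -4) through (0, -5, -7).
L_1 has direction (5, 1, -3) through (7, -7, 0).
Common perpendicular direction n = (-4, 2, -4) × (5, 1, -3) = (-2, -32, -14).
With w = (7, -7, 0) − (0, -5, -7) = (7, -2, 7), w · n = -48.
Since n ≠ 0 the lines are not parallel, and w · n = -48 ≠ 0 so they do not intersect; hence they are skew.
Distance = |w · n| / |n| = |-48| / √1224 ≈ 1.372.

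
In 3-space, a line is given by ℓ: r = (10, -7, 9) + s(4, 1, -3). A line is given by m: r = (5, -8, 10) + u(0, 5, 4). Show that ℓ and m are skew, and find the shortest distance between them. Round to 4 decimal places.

Common perpendicular direction n = (4, 1, -3) × (0, 5, 4) = (19, -16, 20).
With w = (5, -8, 10) − (10, -7, 9) = (-5, -1, 1), w · n = -59.
Since n ≠ 0 the lines are not parallel, and w · n = -59 ≠ 0 so they do not intersect; hence they are skew.
Distance = |w · n| / |n| = |-59| / √1017 ≈ 1.8501.

1.8501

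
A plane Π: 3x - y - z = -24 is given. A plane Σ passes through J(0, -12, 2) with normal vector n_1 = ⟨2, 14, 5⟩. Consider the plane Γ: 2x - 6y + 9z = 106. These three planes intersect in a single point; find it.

(-10, -12, 6)

Σ: n_1·r = n_1·J gives 2x + 14y + 5z = -158.
Solving the 3×3 linear system 3x - y - z = -24, 2x + 14y + 5z = -158, 2x - 6y + 9z = 106 (e.g. by elimination or Cramer's rule, determinant = 516) gives (-10, -12, 6).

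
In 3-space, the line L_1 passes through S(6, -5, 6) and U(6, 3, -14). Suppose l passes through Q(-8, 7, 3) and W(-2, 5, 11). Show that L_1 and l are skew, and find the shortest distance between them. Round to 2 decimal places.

A direction vector for L_1 is U − S = (0, 8, -20).
A direction vector for l is W − Q = (6, -2, 8).
Common perpendicular direction n = (0, 8, -20) × (6, -2, 8) = (24, -120, -48).
With w = (-8, 7, 3) − (6, -5, 6) = (-14, 12, -3), w · n = -1632.
Since n ≠ 0 the lines are not parallel, and w · n = -1632 ≠ 0 so they do not intersect; hence they are skew.
Distance = |w · n| / |n| = |-1632| / √17280 ≈ 12.42.

12.42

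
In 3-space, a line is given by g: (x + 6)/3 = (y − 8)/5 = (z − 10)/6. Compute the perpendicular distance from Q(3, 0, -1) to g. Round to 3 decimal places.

13.298

g has direction (3, 5, 6) through (-6, 8, 10).
Taking (-6, 8, 10) on g with direction v = (3, 5, 6): w = Q − (-6, 8, 10) = (9, -8, -11), and w × v = (7, -87, 69).
Distance = |w × v| / |v| = √12379 / √70 ≈ 13.298.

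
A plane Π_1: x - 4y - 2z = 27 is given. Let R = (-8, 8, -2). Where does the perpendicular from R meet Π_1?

Foot = R − λn with λ = (n·R − d)/|n|² = (-36 − 27)/21 = -3.
Foot = (-8, 8, -2) − (-3)·(1, -4, -2) = (-5, -4, -8).

(-5, -4, -8)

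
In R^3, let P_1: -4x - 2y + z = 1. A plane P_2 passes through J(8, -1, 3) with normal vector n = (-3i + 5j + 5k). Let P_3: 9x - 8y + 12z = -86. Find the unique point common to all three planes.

P_2: n·r = n·J gives -3x + 5y + 5z = -14.
Solving the 3×3 linear system -4x - 2y + z = 1, -3x + 5y + 5z = -14, 9x - 8y + 12z = -86 (e.g. by elimination or Cramer's rule, determinant = -583) gives (-2, 1, -5).

(-2, 1, -5)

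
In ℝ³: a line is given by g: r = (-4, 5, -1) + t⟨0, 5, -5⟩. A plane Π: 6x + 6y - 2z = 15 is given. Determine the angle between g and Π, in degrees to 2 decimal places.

40.46

sin θ = |n·v| / (|n||v|) = |40| / (√76 · √50) = 0.64889.
θ ≈ 40.46°.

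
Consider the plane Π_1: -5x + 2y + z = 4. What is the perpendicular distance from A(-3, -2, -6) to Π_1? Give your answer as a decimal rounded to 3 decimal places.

0.183

n·A − d = (-5)·(-3) + (2)·(-2) + (1)·(-6) − 4 = 1; |n| = √30.
Distance = |1| / √30 = 1/√30 ≈ 0.183.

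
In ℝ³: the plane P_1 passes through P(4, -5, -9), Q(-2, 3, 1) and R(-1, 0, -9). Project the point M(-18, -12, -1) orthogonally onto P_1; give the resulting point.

PQ = (-6, 8, 10), PR = (-5, 5, 0); a normal to P_1 is PQ × PR = (-50, -50, 10).
Using P: P_1 has equation -50x - 50y + 10z = -40.
Foot = M − λn with λ = (n·M − d)/|n|² = (1490 − (-40))/5100 = 3/10.
Foot = (-18, -12, -1) − (3/10)·(-50, -50, 10) = (-3, 3, -4).

(-3, 3, -4)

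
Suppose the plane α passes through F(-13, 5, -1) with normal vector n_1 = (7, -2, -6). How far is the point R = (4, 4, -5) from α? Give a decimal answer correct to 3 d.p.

15.370

α: n_1·r = n_1·F gives 7x - 2y - 6z = -95.
n·R − d = (7)·(4) + (-2)·(4) + (-6)·(-5) − (-95) = 145; |n| = √89.
Distance = |145| / √89 = 145/√89 ≈ 15.370.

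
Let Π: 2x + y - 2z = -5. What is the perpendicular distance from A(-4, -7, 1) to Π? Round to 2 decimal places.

n·A − d = (2)·(-4) + (1)·(-7) + (-2)·(1) − (-5) = -12; |n| = √9.
Distance = |-12| / √9 = 12/√9 ≈ 4.00.

4.00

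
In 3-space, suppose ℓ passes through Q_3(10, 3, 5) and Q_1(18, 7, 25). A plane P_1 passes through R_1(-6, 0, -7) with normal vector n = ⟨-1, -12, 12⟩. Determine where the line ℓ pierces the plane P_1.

A direction vector for ℓ is Q_1 − Q_3 = (8, 4, 20).
P_1: n·r = n·R_1 gives -x - 12y + 12z = -78.
Substitute r = (10, 3, 5) + t(8, 4, 20) into the plane: 14 + 184t = -78, so t = -1/2.
Intersection: (10, 3, 5) + (-1/2)·(8, 4, 20) = (6, 1, -5).

(6, 1, -5)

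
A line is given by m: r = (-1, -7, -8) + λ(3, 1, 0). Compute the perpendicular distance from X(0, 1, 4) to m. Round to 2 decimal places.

14.03

Taking (-1, -7, -8) on m with direction v = (3, 1, 0): w = X − (-1, -7, -8) = (1, 8, 12), and w × v = (-12, 36, -23).
Distance = |w × v| / |v| = √1969 / √10 ≈ 14.03.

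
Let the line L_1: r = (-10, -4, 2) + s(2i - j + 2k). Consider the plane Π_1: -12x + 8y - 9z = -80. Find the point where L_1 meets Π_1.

(-4, -7, 8)

Substitute r = (-10, -4, 2) + t(2, -1, 2) into the plane: 70 + (-50)t = -80, so t = 3.
Intersection: (-10, -4, 2) + 3·(2, -1, 2) = (-4, -7, 8).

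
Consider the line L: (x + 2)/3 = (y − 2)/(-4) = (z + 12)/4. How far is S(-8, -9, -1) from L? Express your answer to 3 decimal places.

L has direction (3, -4, 4) through (-2, 2, -12).
Taking (-2, 2, -12) on L with direction v = (3, -4, 4): w = S − (-2, 2, -12) = (-6, -11, 11), and w × v = (0, 57, 57).
Distance = |w × v| / |v| = √6498 / √41 ≈ 12.589.

12.589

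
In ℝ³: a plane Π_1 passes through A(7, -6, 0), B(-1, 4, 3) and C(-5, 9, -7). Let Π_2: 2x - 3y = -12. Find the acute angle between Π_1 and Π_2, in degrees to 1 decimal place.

AB = (-8, 10, 3), AC = (-12, 15, -7); a normal to Π_1 is AB × AC = (-115, -92, 0).
Using A: Π_1 has equation -115x - 92y = -253.
cos θ = |n₁·n₂| / (|n₁||n₂|) = |46| / (√21689 · √13).
θ = arccos(0.08663) ≈ 85.0°.

85.0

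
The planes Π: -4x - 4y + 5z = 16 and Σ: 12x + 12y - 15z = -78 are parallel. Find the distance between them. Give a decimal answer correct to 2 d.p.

Rescale Σ by 1/(-3): -4x - 4y + 5z = 26. Then distance = |16 − 26| / √57 ≈ 1.32.

1.32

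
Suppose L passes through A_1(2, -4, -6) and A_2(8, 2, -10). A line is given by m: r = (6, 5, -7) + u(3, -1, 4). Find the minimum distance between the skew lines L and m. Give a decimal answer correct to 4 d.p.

A direction vector for L is A_2 − A_1 = (6, 6, -4).
Common perpendicular direction n = (6, 6, -4) × (3, -1, 4) = (20, -36, -24).
With w = (6, 5, -7) − (2, -4, -6) = (4, 9, -1), w · n = -220.
Distance = |w · n| / |n| = |-220| / √2272 ≈ 4.6155.

4.6155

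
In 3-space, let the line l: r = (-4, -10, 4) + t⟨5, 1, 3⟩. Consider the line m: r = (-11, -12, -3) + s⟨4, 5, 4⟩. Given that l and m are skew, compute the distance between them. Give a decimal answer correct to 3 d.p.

Common perpendicular direction n = (5, 1, 3) × (4, 5, 4) = (-11, -8, 21).
With w = (-11, -12, -3) − (-4, -10, 4) = (-7, -2, -7), w · n = -54.
Distance = |w · n| / |n| = |-54| / √626 ≈ 2.158.

2.158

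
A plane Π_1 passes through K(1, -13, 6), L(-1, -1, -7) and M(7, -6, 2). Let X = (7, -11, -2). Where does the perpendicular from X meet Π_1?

KL = (-2, 12, -13), KM = (6, 7, -4); a normal to Π_1 is KL × KM = (43, -86, -86).
Using K: Π_1 has equation 43x - 86y - 86z = 645.
Foot = X − λn with λ = (n·X − d)/|n|² = (1419 − 645)/16641 = 2/43.
Foot = (7, -11, -2) − (2/43)·(43, -86, -86) = (5, -7, 2).

(5, -7, 2)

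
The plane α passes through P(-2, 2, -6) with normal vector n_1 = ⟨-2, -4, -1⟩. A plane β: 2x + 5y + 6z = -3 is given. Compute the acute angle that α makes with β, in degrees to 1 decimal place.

α: n_1·r = n_1·P gives -2x - 4y - z = 2.
cos θ = |n₁·n₂| / (|n₁||n₂|) = |-30| / (√21 · √65).
θ = arccos(0.81200) ≈ 35.7°.

35.7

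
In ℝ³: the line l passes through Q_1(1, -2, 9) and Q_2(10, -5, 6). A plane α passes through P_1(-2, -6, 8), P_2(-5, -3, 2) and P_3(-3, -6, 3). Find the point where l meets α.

A direction vector for l is Q_2 − Q_1 = (9, -3, -3).
P_1P_2 = (-3, 3, -6), P_1P_3 = (-1, 0, -5); a normal to α is P_1P_2 × P_1P_3 = (-15, -9, 3).
Using P_1: α has equation -15x - 9y + 3z = 108.
Substitute r = (1, -2, 9) + t(9, -3, -3) into the plane: 30 + (-117)t = 108, so t = -2/3.
Intersection: (1, -2, 9) + (-2/3)·(9, -3, -3) = (-5, 0, 11).

(-5, 0, 11)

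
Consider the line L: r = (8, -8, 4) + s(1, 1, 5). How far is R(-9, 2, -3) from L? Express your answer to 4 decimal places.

Taking (8, -8, 4) on L with direction v = (1, 1, 5): w = R − (8, -8, 4) = (-17, 10, -7), and w × v = (57, 78, -27).
Distance = |w × v| / |v| = √10062 / √27 ≈ 19.3046.

19.3046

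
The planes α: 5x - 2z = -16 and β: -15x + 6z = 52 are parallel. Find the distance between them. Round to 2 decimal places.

Rescale β by 1/(-3): 5x - 2z = -52/3. Then distance = |-16 − (-52/3)| / √29 ≈ 0.25.

0.25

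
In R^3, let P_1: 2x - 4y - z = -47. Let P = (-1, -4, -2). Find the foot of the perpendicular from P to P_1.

(-7, 8, 1)

Foot = P − λn with λ = (n·P − d)/|n|² = (16 − (-47))/21 = 3.
Foot = (-1, -4, -2) − 3·(2, -4, -1) = (-7, 8, 1).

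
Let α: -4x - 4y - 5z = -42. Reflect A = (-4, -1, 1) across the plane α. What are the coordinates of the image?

(4, 7, 11)

λ = (n·A − d)/|n|² = (15 − (-42))/57 = 1.
Reflection = A − 2λn = (-4, -1, 1) − 2·(-4, -4, -5) = (4, 7, 11).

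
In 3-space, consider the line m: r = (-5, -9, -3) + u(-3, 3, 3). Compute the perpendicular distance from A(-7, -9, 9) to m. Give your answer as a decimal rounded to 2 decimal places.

9.09

Taking (-5, -9, -3) on m with direction v = (-3, 3, 3): w = A − (-5, -9, -3) = (-2, 0, 12), and w × v = (-36, -30, -6).
Distance = |w × v| / |v| = √2232 / √27 ≈ 9.09.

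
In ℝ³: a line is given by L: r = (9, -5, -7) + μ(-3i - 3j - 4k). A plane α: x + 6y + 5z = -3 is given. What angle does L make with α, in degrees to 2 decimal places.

sin θ = |n·v| / (|n||v|) = |-41| / (√62 · √34) = 0.89299.
θ ≈ 63.25°.

63.25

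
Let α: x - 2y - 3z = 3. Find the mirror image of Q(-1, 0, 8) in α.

(3, -8, -4)

λ = (n·Q − d)/|n|² = (-25 − 3)/14 = -2.
Reflection = Q − 2λn = (-1, 0, 8) − (-4)·(1, -2, -3) = (3, -8, -4).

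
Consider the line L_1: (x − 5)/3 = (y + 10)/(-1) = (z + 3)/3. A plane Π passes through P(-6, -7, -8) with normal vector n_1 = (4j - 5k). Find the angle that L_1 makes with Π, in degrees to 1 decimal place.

42.9

L_1 has direction (3, -1, 3) through (5, -10, -3).
Π: n_1·r = n_1·P gives 4y - 5z = 12.
sin θ = |n·v| / (|n||v|) = |-19| / (√41 · √19) = 0.68075.
θ ≈ 42.9°.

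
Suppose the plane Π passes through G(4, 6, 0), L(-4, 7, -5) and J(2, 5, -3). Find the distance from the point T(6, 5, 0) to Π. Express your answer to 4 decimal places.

0.1054

GL = (-8, 1, -5), GJ = (-2, -1, -3); a normal to Π is GL × GJ = (-8, -14, 10).
Using G: Π has equation -8x - 14y + 10z = -116.
n·T − d = (-8)·(6) + (-14)·(5) + (10)·(0) − (-116) = -2; |n| = √360.
Distance = |-2| / √360 = 2/√360 ≈ 0.1054.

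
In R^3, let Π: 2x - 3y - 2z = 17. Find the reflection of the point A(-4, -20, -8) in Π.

λ = (n·A − d)/|n|² = (68 − 17)/17 = 3.
Reflection = A − 2λn = (-4, -20, -8) − 6·(2, -3, -2) = (-16, -2, 4).

(-16, -2, 4)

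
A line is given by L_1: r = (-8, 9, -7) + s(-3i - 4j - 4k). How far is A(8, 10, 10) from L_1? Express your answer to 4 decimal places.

13.9564

Taking (-8, 9, -7) on L_1 with direction v = (-3, -4, -4): w = A − (-8, 9, -7) = (16, 1, 17), and w × v = (64, 13, -61).
Distance = |w × v| / |v| = √7986 / √41 ≈ 13.9564.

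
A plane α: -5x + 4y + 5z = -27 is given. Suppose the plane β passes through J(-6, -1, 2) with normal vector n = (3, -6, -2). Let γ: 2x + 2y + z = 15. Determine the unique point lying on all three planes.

β: n·r = n·J gives 3x - 6y - 2z = -16.
Solving the 3×3 linear system -5x + 4y + 5z = -27, 3x - 6y - 2z = -16, 2x + 2y + z = 15 (e.g. by elimination or Cramer's rule, determinant = 72) gives (4, 7, -7).

(4, 7, -7)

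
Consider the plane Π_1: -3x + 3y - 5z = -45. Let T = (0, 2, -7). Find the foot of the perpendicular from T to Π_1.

Foot = T − λn with λ = (n·T − d)/|n|² = (41 − (-45))/43 = 2.
Foot = (0, 2, -7) − 2·(-3, 3, -5) = (6, -4, 3).

(6, -4, 3)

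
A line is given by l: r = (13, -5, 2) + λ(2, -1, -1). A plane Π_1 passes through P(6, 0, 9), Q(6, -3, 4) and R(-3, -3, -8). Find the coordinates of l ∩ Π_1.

(5, -1, 6)

PQ = (0, -3, -5), PR = (-9, -3, -17); a normal to Π_1 is PQ × PR = (36, 45, -27).
Using P: Π_1 has equation 36x + 45y - 27z = -27.
Substitute r = (13, -5, 2) + t(2, -1, -1) into the plane: 189 + 54t = -27, so t = -4.
Intersection: (13, -5, 2) + (-4)·(2, -1, -1) = (5, -1, 6).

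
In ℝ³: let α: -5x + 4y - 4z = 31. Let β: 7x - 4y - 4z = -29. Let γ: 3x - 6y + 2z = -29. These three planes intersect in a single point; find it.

(-3, 3, -1)

Solving the 3×3 linear system -5x + 4y - 4z = 31, 7x - 4y - 4z = -29, 3x - 6y + 2z = -29 (e.g. by elimination or Cramer's rule, determinant = 176) gives (-3, 3, -1).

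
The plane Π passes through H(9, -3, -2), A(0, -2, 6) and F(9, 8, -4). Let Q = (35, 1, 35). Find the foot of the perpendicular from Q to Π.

(5, -5, 2)

HA = (-9, 1, 8), HF = (0, 11, -2); a normal to Π is HA × HF = (-90, -18, -99).
Using H: Π has equation -90x - 18y - 99z = -558.
Foot = Q − λn with λ = (n·Q − d)/|n|² = (-6633 − (-558))/18225 = -1/3.
Foot = (35, 1, 35) − (-1/3)·(-90, -18, -99) = (5, -5, 2).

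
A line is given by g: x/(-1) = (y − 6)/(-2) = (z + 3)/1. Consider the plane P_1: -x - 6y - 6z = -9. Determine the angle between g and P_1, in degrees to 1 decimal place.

g has direction (-1, -2, 1) through (0, 6, -3).
sin θ = |n·v| / (|n||v|) = |7| / (√73 · √6) = 0.33447.
θ ≈ 19.5°.

19.5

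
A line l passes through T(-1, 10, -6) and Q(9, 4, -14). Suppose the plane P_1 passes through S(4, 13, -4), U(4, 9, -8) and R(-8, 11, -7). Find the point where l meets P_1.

A direction vector for l is Q − T = (10, -6, -8).
SU = (0, -4, -4), SR = (-12, -2, -3); a normal to P_1 is SU × SR = (4, 48, -48).
Using S: P_1 has equation 4x + 48y - 48z = 832.
Substitute r = (-1, 10, -6) + t(10, -6, -8) into the plane: 764 + 136t = 832, so t = 1/2.
Intersection: (-1, 10, -6) + (1/2)·(10, -6, -8) = (4, 7, -10).

(4, 7, -10)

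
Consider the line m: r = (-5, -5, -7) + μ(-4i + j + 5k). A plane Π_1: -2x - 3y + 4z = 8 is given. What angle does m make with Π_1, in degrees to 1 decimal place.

45.8

sin θ = |n·v| / (|n||v|) = |25| / (√29 · √42) = 0.71634.
θ ≈ 45.8°.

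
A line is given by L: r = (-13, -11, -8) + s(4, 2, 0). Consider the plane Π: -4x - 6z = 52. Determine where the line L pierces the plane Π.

(-1, -5, -8)

Substitute r = (-13, -11, -8) + t(4, 2, 0) into the plane: 100 + (-16)t = 52, so t = 3.
Intersection: (-13, -11, -8) + 3·(4, 2, 0) = (-1, -5, -8).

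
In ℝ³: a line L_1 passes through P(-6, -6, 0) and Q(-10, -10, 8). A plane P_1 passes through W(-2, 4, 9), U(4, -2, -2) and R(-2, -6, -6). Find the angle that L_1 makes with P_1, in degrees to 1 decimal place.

A direction vector for L_1 is Q − P = (-4, -4, 8).
WU = (6, -6, -11), WR = (0, -10, -15); a normal to P_1 is WU × WR = (-20, 90, -60).
Using W: P_1 has equation -20x + 90y - 60z = -140.
sin θ = |n·v| / (|n||v|) = |-760| / (√12100 · √96) = 0.70516.
θ ≈ 44.8°.

44.8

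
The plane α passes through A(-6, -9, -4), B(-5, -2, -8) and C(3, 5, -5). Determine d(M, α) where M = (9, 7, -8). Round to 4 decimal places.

AB = (1, 7, -4), AC = (9, 14, -1); a normal to α is AB × AC = (49, -35, -49).
Using A: α has equation 49x - 35y - 49z = 217.
n·M − d = (49)·(9) + (-35)·(7) + (-49)·(-8) − 217 = 371; |n| = √6027.
Distance = |371| / √6027 = 371/√6027 ≈ 4.7788.

4.7788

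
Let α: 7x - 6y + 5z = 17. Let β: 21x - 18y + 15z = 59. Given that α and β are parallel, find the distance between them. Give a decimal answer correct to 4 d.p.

Rescale β by 1/3: 7x - 6y + 5z = 59/3. Then distance = |17 − (59/3)| / √110 ≈ 0.2543.

0.2543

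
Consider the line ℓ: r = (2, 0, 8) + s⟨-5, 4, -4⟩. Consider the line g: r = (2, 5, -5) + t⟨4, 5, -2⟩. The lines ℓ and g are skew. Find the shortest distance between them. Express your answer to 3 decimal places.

8.058

Common perpendicular direction n = (-5, 4, -4) × (4, 5, -2) = (12, -26, -41).
With w = (2, 5, -5) − (2, 0, 8) = (0, 5, -13), w · n = 403.
Distance = |w · n| / |n| = |403| / √2501 ≈ 8.058.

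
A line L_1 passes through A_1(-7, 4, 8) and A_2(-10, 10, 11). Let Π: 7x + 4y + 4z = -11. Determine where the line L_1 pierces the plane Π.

(-5, 0, 6)

A direction vector for L_1 is A_2 − A_1 = (-3, 6, 3).
Substitute r = (-7, 4, 8) + t(-3, 6, 3) into the plane: -1 + 15t = -11, so t = -2/3.
Intersection: (-7, 4, 8) + (-2/3)·(-3, 6, 3) = (-5, 0, 6).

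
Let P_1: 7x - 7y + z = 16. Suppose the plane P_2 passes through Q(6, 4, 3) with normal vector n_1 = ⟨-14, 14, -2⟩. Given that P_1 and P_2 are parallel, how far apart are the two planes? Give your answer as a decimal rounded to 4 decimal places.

0.1005

P_2: n_1·r = n_1·Q gives -14x + 14y - 2z = -34.
Rescale P_2 by 1/(-2): 7x - 7y + z = 17. Then distance = |16 − 17| / √99 ≈ 0.1005.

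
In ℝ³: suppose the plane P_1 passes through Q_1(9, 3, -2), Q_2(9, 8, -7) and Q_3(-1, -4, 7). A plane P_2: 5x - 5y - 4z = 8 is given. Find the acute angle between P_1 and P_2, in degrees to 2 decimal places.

Q_1Q_2 = (0, 5, -5), Q_1Q_3 = (-10, -7, 9); a normal to P_1 is Q_1Q_2 × Q_1Q_3 = (10, 50, 50).
Using Q_1: P_1 has equation 10x + 50y + 50z = 140.
cos θ = |n₁·n₂| / (|n₁||n₂|) = |-400| / (√5100 · √66).
θ = arccos(0.68945) ≈ 46.41°.

46.41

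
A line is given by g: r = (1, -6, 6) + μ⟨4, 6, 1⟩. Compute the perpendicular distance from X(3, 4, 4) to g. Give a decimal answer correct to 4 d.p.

Taking (1, -6, 6) on g with direction v = (4, 6, 1): w = X − (1, -6, 6) = (2, 10, -2), and w × v = (22, -10, -28).
Distance = |w × v| / |v| = √1368 / √53 ≈ 5.0805.

5.0805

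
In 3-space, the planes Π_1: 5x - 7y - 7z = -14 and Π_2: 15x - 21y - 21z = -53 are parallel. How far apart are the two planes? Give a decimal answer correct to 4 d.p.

0.3306

Rescale Π_2 by 1/3: 5x - 7y - 7z = -53/3. Then distance = |-14 − (-53/3)| / √123 ≈ 0.3306.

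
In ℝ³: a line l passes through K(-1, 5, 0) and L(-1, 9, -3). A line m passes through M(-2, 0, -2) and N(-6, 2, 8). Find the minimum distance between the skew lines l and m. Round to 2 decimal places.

2.75

A direction vector for l is L − K = (0, 4, -3).
A direction vector for m is N − M = (-4, 2, 10).
Common perpendicular direction n = (0, 4, -3) × (-4, 2, 10) = (46, 12, 16).
With w = (-2, 0, -2) − (-1, 5, 0) = (-1, -5, -2), w · n = -138.
Distance = |w · n| / |n| = |-138| / √2516 ≈ 2.75.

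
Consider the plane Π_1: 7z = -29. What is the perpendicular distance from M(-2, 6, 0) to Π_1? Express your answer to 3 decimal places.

4.143

n·M − d = (0)·(-2) + (0)·(6) + (7)·(0) − (-29) = 29; |n| = √49.
Distance = |29| / √49 = 29/√49 ≈ 4.143.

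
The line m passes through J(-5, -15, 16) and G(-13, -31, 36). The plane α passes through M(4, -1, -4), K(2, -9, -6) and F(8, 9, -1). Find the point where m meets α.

(3, 1, -4)

A direction vector for m is G − J = (-8, -16, 20).
MK = (-2, -8, -2), MF = (4, 10, 3); a normal to α is MK × MF = (-4, -2, 12).
Using M: α has equation -4x - 2y + 12z = -62.
Substitute r = (-5, -15, 16) + t(-8, -16, 20) into the plane: 242 + 304t = -62, so t = -1.
Intersection: (-5, -15, 16) + (-1)·(-8, -16, 20) = (3, 1, -4).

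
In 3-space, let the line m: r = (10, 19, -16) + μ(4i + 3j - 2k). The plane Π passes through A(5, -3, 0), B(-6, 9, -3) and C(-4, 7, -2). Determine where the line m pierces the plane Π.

AB = (-11, 12, -3), AC = (-9, 10, -2); a normal to Π is AB × AC = (6, 5, -2).
Using A: Π has equation 6x + 5y - 2z = 15.
Substitute r = (10, 19, -16) + t(4, 3, -2) into the plane: 187 + 43t = 15, so t = -4.
Intersection: (10, 19, -16) + (-4)·(4, 3, -2) = (-6, 7, -8).

(-6, 7, -8)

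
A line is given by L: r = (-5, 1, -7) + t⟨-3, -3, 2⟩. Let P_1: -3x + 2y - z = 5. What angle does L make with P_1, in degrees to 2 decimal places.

sin θ = |n·v| / (|n||v|) = |1| / (√14 · √22) = 0.05698.
θ ≈ 3.27°.

3.27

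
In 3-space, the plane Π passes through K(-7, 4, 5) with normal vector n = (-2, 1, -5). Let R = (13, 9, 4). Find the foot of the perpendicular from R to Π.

Π: n·r = n·K gives -2x + y - 5z = -7.
Foot = R − λn with λ = (n·R − d)/|n|² = (-37 − (-7))/30 = -1.
Foot = (13, 9, 4) − (-1)·(-2, 1, -5) = (11, 10, -1).

(11, 10, -1)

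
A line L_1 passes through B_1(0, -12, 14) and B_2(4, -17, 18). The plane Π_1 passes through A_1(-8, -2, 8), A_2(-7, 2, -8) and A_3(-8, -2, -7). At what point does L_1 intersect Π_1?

(-8, -2, 6)

A direction vector for L_1 is B_2 − B_1 = (4, -5, 4).
A_1A_2 = (1, 4, -16), A_1A_3 = (0, 0, -15); a normal to Π_1 is A_1A_2 × A_1A_3 = (-60, 15, 0).
Using A_1: Π_1 has equation -60x + 15y = 450.
Substitute r = (0, -12, 14) + t(4, -5, 4) into the plane: -180 + (-315)t = 450, so t = -2.
Intersection: (0, -12, 14) + (-2)·(4, -5, 4) = (-8, -2, 6).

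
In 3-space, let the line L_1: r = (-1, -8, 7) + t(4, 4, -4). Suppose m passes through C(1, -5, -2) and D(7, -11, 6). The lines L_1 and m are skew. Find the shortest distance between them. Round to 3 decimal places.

A direction vector for m is D − C = (6, -6, 8).
Common perpendicular direction n = (4, 4, -4) × (6, -6, 8) = (8, -56, -48).
With w = (1, -5, -2) − (-1, -8, 7) = (2, 3, -9), w · n = 280.
Distance = |w · n| / |n| = |280| / √5504 ≈ 3.774.

3.774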